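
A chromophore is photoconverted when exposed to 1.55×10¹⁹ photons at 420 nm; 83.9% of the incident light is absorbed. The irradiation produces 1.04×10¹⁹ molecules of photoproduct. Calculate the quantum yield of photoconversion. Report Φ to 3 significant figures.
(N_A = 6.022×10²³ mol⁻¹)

Product: 1.04×10¹⁹ / 6.022×10²³ = 1.727×10⁻⁵ mol.
Moles of photons: 1.55×10¹⁹ / 6.022×10²³ = 2.574×10⁻⁵ mol.
Photons absorbed: 0.839 × 2.574×10⁻⁵ = 2.160×10⁻⁵ mol.
Φ = 1.727×10⁻⁵ mol / 2.160×10⁻⁵ mol photons = 0.800.

Φ = 0.800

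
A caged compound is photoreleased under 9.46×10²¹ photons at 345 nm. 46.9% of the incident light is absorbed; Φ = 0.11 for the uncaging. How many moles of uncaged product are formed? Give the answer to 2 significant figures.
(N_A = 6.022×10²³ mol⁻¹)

8.1×10⁻⁴ mol

Moles of photons: 9.46×10²¹ / 6.022×10²³ = 0.01571 mol.
Photons absorbed: 0.469 × 0.01571 = 0.007368 mol.
Product: Φ × n_abs = 0.11 × 0.007368 = 8.105×10⁻⁴ mol.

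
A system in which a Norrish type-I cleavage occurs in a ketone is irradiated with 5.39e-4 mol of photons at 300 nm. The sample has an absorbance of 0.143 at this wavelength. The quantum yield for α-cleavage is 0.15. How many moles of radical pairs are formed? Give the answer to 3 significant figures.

2.27e-5 mol

Fraction absorbed: 1 − 10^(−0.143) = 0.2806.
Photons absorbed: 0.2806 × 5.39e-4 = 1.512e-4 mol.
Product: Φ × n_abs = 0.15 × 1.512e-4 = 2.268e-5 mol.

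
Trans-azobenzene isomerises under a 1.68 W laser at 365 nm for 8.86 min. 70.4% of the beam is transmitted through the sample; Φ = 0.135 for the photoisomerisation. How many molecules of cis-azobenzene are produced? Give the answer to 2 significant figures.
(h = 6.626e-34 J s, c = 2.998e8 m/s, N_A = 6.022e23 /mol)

6.6e19 molecules

Photon energy at 365 nm: hc/λ = (6.626e-34)(2.998e8)/(365e-9) = 5.442e-19 J.
Energy delivered: (1.68 W)(531.6 s) = 893.1 J.
Photons incident: 893.1 / 5.442e-19 = 1.641e21, i.e. 1.641e21/6.022e23 = 0.002725 mol.
Fraction absorbed: 1 − 70.4/100 = 0.2960.
Photons absorbed: 0.2960 × 0.002725 = 8.066e-4 mol.
Product: Φ × n_abs = 0.135 × 8.066e-4 = 1.089e-4 mol.
As a count: 1.089e-4 × 6.022e23 = 6.6e19.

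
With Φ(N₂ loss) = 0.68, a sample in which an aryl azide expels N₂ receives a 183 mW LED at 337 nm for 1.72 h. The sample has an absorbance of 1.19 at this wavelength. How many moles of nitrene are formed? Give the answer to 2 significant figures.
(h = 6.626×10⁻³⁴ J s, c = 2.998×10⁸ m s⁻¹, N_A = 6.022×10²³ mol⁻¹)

0.0020 mol

Photon energy at 337 nm: hc/λ = (6.626×10⁻³⁴)(2.998×10⁸)/(337×10⁻⁹) = 5.895×10⁻¹⁹ J.
Energy delivered: (183 mW)(6192 s) = 1133 J.
Photons incident: 1133 / 5.895×10⁻¹⁹ = 1.922×10²¹, i.e. 1.922×10²¹/6.022×10²³ = 0.003192 mol.
Fraction absorbed: 1 − 10^(−1.19) = 0.9354.
Photons absorbed: 0.9354 × 0.003192 = 0.002986 mol.
Product: Φ × n_abs = 0.68 × 0.002986 = 0.002030 mol.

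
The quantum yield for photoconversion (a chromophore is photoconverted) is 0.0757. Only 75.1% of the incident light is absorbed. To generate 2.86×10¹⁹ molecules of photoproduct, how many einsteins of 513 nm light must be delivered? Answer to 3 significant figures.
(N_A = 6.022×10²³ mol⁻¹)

8.35×10⁻⁴ einstein

Product: 2.86×10¹⁹ / 6.022×10²³ = 4.749×10⁻⁵ mol.
Photons that must be absorbed: 4.749×10⁻⁵ / 0.0757 = 6.273×10⁻⁴ mol.
Incident photons needed: 6.273×10⁻⁴ / 0.751 = 8.353×10⁻⁴ mol.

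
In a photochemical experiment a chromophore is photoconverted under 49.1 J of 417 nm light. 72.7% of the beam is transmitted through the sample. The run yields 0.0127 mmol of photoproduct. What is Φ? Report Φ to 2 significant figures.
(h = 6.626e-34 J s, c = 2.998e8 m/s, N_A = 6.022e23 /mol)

Φ = 0.27

Product: 0.0127 mmol = 1.27e-5 mol.
Photon energy at 417 nm: hc/λ = (6.626e-34)(2.998e8)/(417e-9) = 4.764e-19 J.
Photons incident: 49.1 / 4.764e-19 = 1.031e20, i.e. 1.031e20/6.022e23 = 1.712e-4 mol.
Fraction absorbed: 1 − 72.7/100 = 0.2730.
Photons absorbed: 0.2730 × 1.712e-4 = 4.674e-5 mol.
Φ = 1.27e-5 mol / 4.674e-5 mol photons = 0.27.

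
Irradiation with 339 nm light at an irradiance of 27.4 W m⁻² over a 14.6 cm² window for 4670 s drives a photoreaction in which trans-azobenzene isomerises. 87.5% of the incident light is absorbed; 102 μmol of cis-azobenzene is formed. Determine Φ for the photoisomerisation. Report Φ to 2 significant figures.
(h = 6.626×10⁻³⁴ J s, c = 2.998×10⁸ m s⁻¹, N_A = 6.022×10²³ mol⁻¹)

Product: 102 μmol = 1.02×10⁻⁴ mol.
Photon energy at 339 nm: hc/λ = (6.626×10⁻³⁴)(2.998×10⁸)/(339×10⁻⁹) = 5.860×10⁻¹⁹ J.
Energy delivered: (27.4 W m⁻²)(14.6×10⁻⁴ m²)(4670 s) = 186.8 J.
Photons incident: 186.8 / 5.860×10⁻¹⁹ = 3.188×10²⁰, i.e. 3.188×10²⁰/6.022×10²³ = 5.294×10⁻⁴ mol.
Photons absorbed: 0.875 × 5.294×10⁻⁴ = 4.632×10⁻⁴ mol.
Φ = 1.02×10⁻⁴ mol / 4.632×10⁻⁴ mol photons = 0.22.

Φ = 0.22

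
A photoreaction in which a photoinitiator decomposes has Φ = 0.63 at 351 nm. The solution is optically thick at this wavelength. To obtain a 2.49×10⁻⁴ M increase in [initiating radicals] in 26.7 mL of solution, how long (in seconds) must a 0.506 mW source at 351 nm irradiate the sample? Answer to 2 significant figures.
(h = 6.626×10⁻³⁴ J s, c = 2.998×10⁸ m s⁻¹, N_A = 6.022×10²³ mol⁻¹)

Product: (2.49×10⁻⁴ M)(0.0267 L) = 6.648×10⁻⁶ mol.
Photons that must be absorbed: 6.648×10⁻⁶ / 0.63 = 1.055×10⁻⁵ mol.
Photon energy: hc/λ = 5.659×10⁻¹⁹ J; per mole, 3.408×10⁵ J mol⁻¹.
Energy required: 1.055×10⁻⁵ × 3.408×10⁵ = 3.595 J.
Time: 3.595 J / 0.000506 W = 7100 s.

t ≈ 7100 s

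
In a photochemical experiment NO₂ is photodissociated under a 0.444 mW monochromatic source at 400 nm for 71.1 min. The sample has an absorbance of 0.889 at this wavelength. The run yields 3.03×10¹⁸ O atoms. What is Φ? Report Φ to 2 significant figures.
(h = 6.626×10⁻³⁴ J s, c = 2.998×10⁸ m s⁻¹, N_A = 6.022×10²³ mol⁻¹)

Product: 3.03×10¹⁸ / 6.022×10²³ = 5.032×10⁻⁶ mol.
Photon energy at 400 nm: hc/λ = (6.626×10⁻³⁴)(2.998×10⁸)/(400×10⁻⁹) = 4.966×10⁻¹⁹ J.
Energy delivered: (0.444 mW)(4266 s) = 1.894 J.
Photons incident: 1.894 / 4.966×10⁻¹⁹ = 3.814×10¹⁸, i.e. 3.814×10¹⁸/6.022×10²³ = 6.333×10⁻⁶ mol.
Fraction absorbed: 1 − 10^(−0.889) = 0.8709.
Photons absorbed: 0.8709 × 6.333×10⁻⁶ = 5.515×10⁻⁶ mol.
Φ = 5.032×10⁻⁶ mol / 5.515×10⁻⁶ mol photons = 0.91.

Φ = 0.91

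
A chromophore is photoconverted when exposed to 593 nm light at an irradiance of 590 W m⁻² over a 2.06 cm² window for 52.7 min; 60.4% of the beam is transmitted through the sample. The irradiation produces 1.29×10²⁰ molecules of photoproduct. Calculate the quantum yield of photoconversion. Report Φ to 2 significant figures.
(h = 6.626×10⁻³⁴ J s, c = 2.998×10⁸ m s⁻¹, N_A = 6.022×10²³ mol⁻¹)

Product: 1.29×10²⁰ / 6.022×10²³ = 2.142×10⁻⁴ mol.
Photon energy at 593 nm: hc/λ = (6.626×10⁻³⁴)(2.998×10⁸)/(593×10⁻⁹) = 3.350×10⁻¹⁹ J.
Energy delivered: (590 W m⁻²)(2.06×10⁻⁴ m²)(3162 s) = 384.3 J.
Photons incident: 384.3 / 3.350×10⁻¹⁹ = 1.147×10²¹, i.e. 1.147×10²¹/6.022×10²³ = 0.001905 mol.
Fraction absorbed: 1 − 60.4/100 = 0.3960.
Photons absorbed: 0.3960 × 0.001905 = 7.544×10⁻⁴ mol.
Φ = 2.142×10⁻⁴ mol / 7.544×10⁻⁴ mol photons = 0.28.

Φ = 0.28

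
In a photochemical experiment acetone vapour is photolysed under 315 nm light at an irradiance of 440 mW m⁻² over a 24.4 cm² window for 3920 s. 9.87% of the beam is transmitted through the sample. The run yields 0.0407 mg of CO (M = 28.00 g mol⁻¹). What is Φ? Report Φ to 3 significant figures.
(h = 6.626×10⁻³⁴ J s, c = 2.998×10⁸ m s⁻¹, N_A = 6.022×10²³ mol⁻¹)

Product: 0.0407 mg / 28.00 g mol⁻¹ = 1.454×10⁻⁶ mol.
Photon energy at 315 nm: hc/λ = (6.626×10⁻³⁴)(2.998×10⁸)/(315×10⁻⁹) = 6.306×10⁻¹⁹ J.
Energy delivered: (440 mW m⁻²)(24.4×10⁻⁴ m²)(3920 s) = 4.209 J.
Photons incident: 4.209 / 6.306×10⁻¹⁹ = 6.675×10¹⁸, i.e. 6.675×10¹⁸/6.022×10²³ = 1.108×10⁻⁵ mol.
Fraction absorbed: 1 − 9.87/100 = 0.9013.
Photons absorbed: 0.9013 × 1.108×10⁻⁵ = 9.986×10⁻⁶ mol.
Φ = 1.454×10⁻⁶ mol / 9.986×10⁻⁶ mol photons = 0.146.

Φ = 0.146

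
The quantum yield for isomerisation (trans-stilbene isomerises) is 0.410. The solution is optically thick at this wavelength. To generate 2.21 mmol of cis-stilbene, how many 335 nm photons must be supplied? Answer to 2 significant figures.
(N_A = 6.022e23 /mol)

Product: 2.21 mmol = 0.00221 mol.
Photons that must be absorbed: 0.00221 / 0.410 = 0.005390 mol.
Photon count: 0.005390 × 6.022e23 = 3.2e21.

3.2e21 photons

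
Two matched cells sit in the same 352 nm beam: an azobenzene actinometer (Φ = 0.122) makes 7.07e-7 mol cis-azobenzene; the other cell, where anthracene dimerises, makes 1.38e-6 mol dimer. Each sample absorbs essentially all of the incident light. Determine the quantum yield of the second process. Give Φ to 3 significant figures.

Φ = 0.238

Photons absorbed by the actinometer: 7.07e-7 / 0.122 = 5.795e-6 mol.
Φ(unknown) = 1.38e-6 / 5.795e-6 = 0.238.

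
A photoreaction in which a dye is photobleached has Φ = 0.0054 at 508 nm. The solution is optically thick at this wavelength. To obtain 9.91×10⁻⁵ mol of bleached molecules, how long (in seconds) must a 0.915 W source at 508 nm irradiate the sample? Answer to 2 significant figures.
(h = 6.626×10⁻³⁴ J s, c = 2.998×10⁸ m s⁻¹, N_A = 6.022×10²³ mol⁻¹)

t ≈ 4700 s

Photons that must be absorbed: 9.91×10⁻⁵ / 0.0054 = 0.01835 mol.
Photon energy: hc/λ = 3.910×10⁻¹⁹ J; per mole, 2.355×10⁵ J mol⁻¹.
Energy required: 0.01835 × 2.355×10⁵ = 4321 J.
Time: 4321 J / 0.915 W = 4700 s.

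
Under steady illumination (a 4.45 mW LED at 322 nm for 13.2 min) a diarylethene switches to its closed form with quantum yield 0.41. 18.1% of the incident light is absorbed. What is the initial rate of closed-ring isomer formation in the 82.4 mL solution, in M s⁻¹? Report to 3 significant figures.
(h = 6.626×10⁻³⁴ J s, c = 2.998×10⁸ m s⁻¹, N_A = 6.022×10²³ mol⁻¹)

1.08×10⁻⁸ M s⁻¹

Photon energy at 322 nm: hc/λ = (6.626×10⁻³⁴)(2.998×10⁸)/(322×10⁻⁹) = 6.169×10⁻¹⁹ J.
Energy delivered: (4.45 mW)(792 s) = 3.524 J.
Photons incident: 3.524 / 6.169×10⁻¹⁹ = 5.712×10¹⁸, i.e. 5.712×10¹⁸/6.022×10²³ = 9.485×10⁻⁶ mol.
Photons absorbed: 0.181 × 9.485×10⁻⁶ = 1.717×10⁻⁶ mol.
Product formed: 0.41 × 1.717×10⁻⁶ = 7.040×10⁻⁷ mol.
Rate: 7.040×10⁻⁷ mol / (792 s × 0.0824 L) = 1.08×10⁻⁸ M s⁻¹.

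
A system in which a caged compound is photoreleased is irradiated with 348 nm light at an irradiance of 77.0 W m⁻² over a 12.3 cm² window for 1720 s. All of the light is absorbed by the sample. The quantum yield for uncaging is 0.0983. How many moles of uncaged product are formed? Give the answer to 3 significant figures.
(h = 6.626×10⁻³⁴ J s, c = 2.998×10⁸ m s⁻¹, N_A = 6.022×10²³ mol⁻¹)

4.66×10⁻⁵ mol

Photon energy at 348 nm: hc/λ = (6.626×10⁻³⁴)(2.998×10⁸)/(348×10⁻⁹) = 5.708×10⁻¹⁹ J.
Energy delivered: (77.0 W m⁻²)(12.3×10⁻⁴ m²)(1720 s) = 162.9 J.
Photons incident: 162.9 / 5.708×10⁻¹⁹ = 2.854×10²⁰, i.e. 2.854×10²⁰/6.022×10²³ = 4.739×10⁻⁴ mol.
Product: Φ × n_abs = 0.0983 × 4.739×10⁻⁴ = 4.658×10⁻⁵ mol.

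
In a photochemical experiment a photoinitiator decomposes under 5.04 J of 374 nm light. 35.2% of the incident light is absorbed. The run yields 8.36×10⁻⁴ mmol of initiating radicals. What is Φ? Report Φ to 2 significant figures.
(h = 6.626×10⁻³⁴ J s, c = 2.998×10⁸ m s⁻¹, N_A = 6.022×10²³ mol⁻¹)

Φ = 0.15

Product: 8.36×10⁻⁴ mmol = 8.36×10⁻⁷ mol.
Photon energy at 374 nm: hc/λ = (6.626×10⁻³⁴)(2.998×10⁸)/(374×10⁻⁹) = 5.311×10⁻¹⁹ J.
Photons incident: 5.04 / 5.311×10⁻¹⁹ = 9.490×10¹⁸, i.e. 9.490×10¹⁸/6.022×10²³ = 1.576×10⁻⁵ mol.
Photons absorbed: 0.352 × 1.576×10⁻⁵ = 5.548×10⁻⁶ mol.
Φ = 8.36×10⁻⁷ mol / 5.548×10⁻⁶ mol photons = 0.15.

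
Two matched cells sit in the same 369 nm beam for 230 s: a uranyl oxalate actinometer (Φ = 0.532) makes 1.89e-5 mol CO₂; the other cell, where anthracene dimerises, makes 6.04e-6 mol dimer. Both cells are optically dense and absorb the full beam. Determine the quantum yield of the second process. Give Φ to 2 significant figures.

Photons absorbed by the actinometer: 1.89e-5 / 0.532 = 3.553e-5 mol.
Φ(unknown) = 6.04e-6 / 3.553e-5 = 0.17.

Φ = 0.17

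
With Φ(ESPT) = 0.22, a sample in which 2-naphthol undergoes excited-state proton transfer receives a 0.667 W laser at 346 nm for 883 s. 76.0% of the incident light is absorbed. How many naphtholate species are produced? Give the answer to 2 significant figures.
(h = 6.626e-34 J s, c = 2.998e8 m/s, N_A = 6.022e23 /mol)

1.7e20 species

Photon energy at 346 nm: hc/λ = (6.626e-34)(2.998e8)/(346e-9) = 5.741e-19 J.
Energy delivered: (0.667 W)(883 s) = 589.0 J.
Photons incident: 589.0 / 5.741e-19 = 1.026e21, i.e. 1.026e21/6.022e23 = 0.001704 mol.
Photons absorbed: 0.760 × 0.001704 = 0.001295 mol.
Product: Φ × n_abs = 0.22 × 0.001295 = 2.849e-4 mol.
As a count: 2.849e-4 × 6.022e23 = 1.7e20.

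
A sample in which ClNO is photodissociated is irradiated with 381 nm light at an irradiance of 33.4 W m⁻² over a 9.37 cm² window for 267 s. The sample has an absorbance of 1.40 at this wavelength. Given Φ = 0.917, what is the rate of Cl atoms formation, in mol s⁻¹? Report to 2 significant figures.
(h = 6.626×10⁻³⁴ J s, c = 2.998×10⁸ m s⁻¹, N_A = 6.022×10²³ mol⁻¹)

8.8×10⁻⁸ mol s⁻¹

Photon energy at 381 nm: hc/λ = (6.626×10⁻³⁴)(2.998×10⁸)/(381×10⁻⁹) = 5.214×10⁻¹⁹ J.
Energy delivered: (33.4 W m⁻²)(9.37×10⁻⁴ m²)(267 s) = 8.356 J.
Photons incident: 8.356 / 5.214×10⁻¹⁹ = 1.603×10¹⁹, i.e. 1.603×10¹⁹/6.022×10²³ = 2.662×10⁻⁵ mol.
Fraction absorbed: 1 − 10^(−1.40) = 0.9602.
Photons absorbed: 0.9602 × 2.662×10⁻⁵ = 2.556×10⁻⁵ mol.
Product formed: 0.917 × 2.556×10⁻⁵ = 2.344×10⁻⁵ mol.
Rate: 2.344×10⁻⁵ / 267 s = 8.8×10⁻⁸ mol s⁻¹.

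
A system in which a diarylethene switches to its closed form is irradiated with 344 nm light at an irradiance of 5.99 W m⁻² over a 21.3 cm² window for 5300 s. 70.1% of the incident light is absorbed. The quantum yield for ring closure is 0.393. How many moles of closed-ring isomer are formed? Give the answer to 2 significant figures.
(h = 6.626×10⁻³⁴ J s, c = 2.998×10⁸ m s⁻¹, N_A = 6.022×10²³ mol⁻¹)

Photon energy at 344 nm: hc/λ = (6.626×10⁻³⁴)(2.998×10⁸)/(344×10⁻⁹) = 5.775×10⁻¹⁹ J.
Energy delivered: (5.99 W m⁻²)(21.3×10⁻⁴ m²)(5300 s) = 67.62 J.
Photons incident: 67.62 / 5.775×10⁻¹⁹ = 1.171×10²⁰, i.e. 1.171×10²⁰/6.022×10²³ = 1.945×10⁻⁴ mol.
Photons absorbed: 0.701 × 1.945×10⁻⁴ = 1.363×10⁻⁴ mol.
Product: Φ × n_abs = 0.393 × 1.363×10⁻⁴ = 5.357×10⁻⁵ mol.

5.4×10⁻⁵ mol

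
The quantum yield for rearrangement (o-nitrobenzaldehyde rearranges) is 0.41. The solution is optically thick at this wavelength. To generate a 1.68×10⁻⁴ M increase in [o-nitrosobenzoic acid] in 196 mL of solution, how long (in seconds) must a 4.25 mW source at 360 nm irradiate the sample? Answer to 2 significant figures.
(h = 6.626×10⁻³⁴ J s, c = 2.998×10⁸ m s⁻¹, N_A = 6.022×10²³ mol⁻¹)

Product: (1.68×10⁻⁴ M)(0.196 L) = 3.293×10⁻⁵ mol.
Photons that must be absorbed: 3.293×10⁻⁵ / 0.41 = 8.032×10⁻⁵ mol.
Photon energy: hc/λ = 5.518×10⁻¹⁹ J; per mole, 3.323×10⁵ J mol⁻¹.
Energy required: 8.032×10⁻⁵ × 3.323×10⁵ = 26.69 J.
Time: 26.69 J / 0.00425 W = 6300 s.

t ≈ 6300 s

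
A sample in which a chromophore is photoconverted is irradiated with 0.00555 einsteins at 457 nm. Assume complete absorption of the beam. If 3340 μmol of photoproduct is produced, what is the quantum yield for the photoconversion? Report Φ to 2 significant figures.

Product: 3340 μmol = 0.00334 mol.
Φ = 0.00334 mol / 0.00555 mol photons = 0.60.

Φ = 0.60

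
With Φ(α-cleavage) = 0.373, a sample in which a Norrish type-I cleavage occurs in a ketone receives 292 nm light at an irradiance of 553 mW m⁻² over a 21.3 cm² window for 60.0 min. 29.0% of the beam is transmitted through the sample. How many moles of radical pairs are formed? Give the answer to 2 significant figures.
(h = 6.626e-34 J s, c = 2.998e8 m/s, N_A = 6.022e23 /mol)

Photon energy at 292 nm: hc/λ = (6.626e-34)(2.998e8)/(292e-9) = 6.803e-19 J.
Energy delivered: (553 mW m⁻²)(21.3e-4 m²)(3600 s) = 4.240 J.
Photons incident: 4.240 / 6.803e-19 = 6.233e18, i.e. 6.233e18/6.022e23 = 1.035e-5 mol.
Fraction absorbed: 1 − 29.0/100 = 0.7100.
Photons absorbed: 0.7100 × 1.035e-5 = 7.348e-6 mol.
Product: Φ × n_abs = 0.373 × 7.348e-6 = 2.741e-6 mol.

2.7e-6 mol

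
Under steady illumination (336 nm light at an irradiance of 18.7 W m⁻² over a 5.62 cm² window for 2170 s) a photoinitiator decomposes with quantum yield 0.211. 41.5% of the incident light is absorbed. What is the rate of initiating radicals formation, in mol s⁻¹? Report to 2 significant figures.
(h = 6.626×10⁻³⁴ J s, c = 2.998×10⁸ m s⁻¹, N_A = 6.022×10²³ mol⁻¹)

2.6×10⁻⁹ mol s⁻¹

Photon energy at 336 nm: hc/λ = (6.626×10⁻³⁴)(2.998×10⁸)/(336×10⁻⁹) = 5.912×10⁻¹⁹ J.
Energy delivered: (18.7 W m⁻²)(5.62×10⁻⁴ m²)(2170 s) = 22.81 J.
Photons incident: 22.81 / 5.912×10⁻¹⁹ = 3.858×10¹⁹, i.e. 3.858×10¹⁹/6.022×10²³ = 6.407×10⁻⁵ mol.
Photons absorbed: 0.415 × 6.407×10⁻⁵ = 2.659×10⁻⁵ mol.
Product formed: 0.211 × 2.659×10⁻⁵ = 5.610×10⁻⁶ mol.
Rate: 5.610×10⁻⁶ / 2170 s = 2.6×10⁻⁹ mol s⁻¹.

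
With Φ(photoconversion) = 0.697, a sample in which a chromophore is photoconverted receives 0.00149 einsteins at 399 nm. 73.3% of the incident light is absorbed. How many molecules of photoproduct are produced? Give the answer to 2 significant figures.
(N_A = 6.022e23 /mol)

Photons absorbed: 0.733 × 0.00149 = 0.001092 mol.
Product: Φ × n_abs = 0.697 × 0.001092 = 7.611e-4 mol.
As a count: 7.611e-4 × 6.022e23 = 4.6e20.

4.6e20 molecules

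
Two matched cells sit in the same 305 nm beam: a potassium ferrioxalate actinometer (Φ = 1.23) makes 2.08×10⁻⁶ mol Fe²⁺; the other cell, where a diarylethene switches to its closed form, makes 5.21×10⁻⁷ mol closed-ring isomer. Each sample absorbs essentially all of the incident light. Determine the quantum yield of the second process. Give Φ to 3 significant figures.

Φ = 0.308

Photons absorbed by the actinometer: 2.08×10⁻⁶ / 1.23 = 1.691×10⁻⁶ mol.
Φ(unknown) = 5.21×10⁻⁷ / 1.691×10⁻⁶ = 0.308.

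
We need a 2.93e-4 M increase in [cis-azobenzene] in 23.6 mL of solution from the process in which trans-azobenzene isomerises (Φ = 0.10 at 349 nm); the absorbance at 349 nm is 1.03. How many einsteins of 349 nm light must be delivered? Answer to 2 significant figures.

7.6e-5 einstein

Product: (2.93e-4 M)(0.0236 L) = 6.915e-6 mol.
Photons that must be absorbed: 6.915e-6 / 0.10 = 6.915e-5 mol.
Fraction absorbed: 1 − 10^(−1.03) = 0.9067.
Incident photons needed: 6.915e-5 / 0.9067 = 7.627e-5 mol.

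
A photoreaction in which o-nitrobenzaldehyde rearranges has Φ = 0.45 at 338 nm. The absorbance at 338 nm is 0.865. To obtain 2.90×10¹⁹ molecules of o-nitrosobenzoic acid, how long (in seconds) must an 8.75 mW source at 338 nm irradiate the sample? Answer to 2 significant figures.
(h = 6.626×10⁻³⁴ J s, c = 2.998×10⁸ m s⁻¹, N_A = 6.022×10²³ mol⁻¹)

Product: 2.90×10¹⁹ / 6.022×10²³ = 4.816×10⁻⁵ mol.
Photons that must be absorbed: 4.816×10⁻⁵ / 0.45 = 1.070×10⁻⁴ mol.
Fraction absorbed: 1 − 10^(−0.865) = 0.8635.
Incident photons needed: 1.070×10⁻⁴ / 0.8635 = 1.239×10⁻⁴ mol.
Photon energy: hc/λ = 5.877×10⁻¹⁹ J; per mole, 3.539×10⁵ J mol⁻¹.
Energy required: 1.239×10⁻⁴ × 3.539×10⁵ = 43.85 J.
Time: 43.85 J / 0.00875 W = 5000 s.

t ≈ 5000 s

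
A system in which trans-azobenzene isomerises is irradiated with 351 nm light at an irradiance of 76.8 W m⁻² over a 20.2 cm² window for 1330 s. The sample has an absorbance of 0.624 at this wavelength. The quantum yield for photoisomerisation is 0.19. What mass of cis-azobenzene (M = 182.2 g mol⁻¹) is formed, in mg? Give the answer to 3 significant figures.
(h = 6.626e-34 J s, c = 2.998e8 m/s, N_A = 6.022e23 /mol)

Photon energy at 351 nm: hc/λ = (6.626e-34)(2.998e8)/(351e-9) = 5.659e-19 J.
Energy delivered: (76.8 W m⁻²)(20.2e-4 m²)(1330 s) = 206.3 J.
Photons incident: 206.3 / 5.659e-19 = 3.646e20, i.e. 3.646e20/6.022e23 = 6.054e-4 mol.
Fraction absorbed: 1 − 10^(−0.624) = 0.7623.
Photons absorbed: 0.7623 × 6.054e-4 = 4.615e-4 mol.
Product: Φ × n_abs = 0.19 × 4.615e-4 = 8.769e-5 mol.
Mass: 8.769e-5 × 182.2 = 0.01598 g = 16.0 mg.

16.0 mg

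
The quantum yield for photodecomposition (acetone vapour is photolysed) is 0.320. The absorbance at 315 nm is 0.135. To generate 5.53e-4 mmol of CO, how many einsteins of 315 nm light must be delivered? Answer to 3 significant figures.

Product: 5.53e-4 mmol = 5.53e-7 mol.
Photons that must be absorbed: 5.53e-7 / 0.320 = 1.728e-6 mol.
Fraction absorbed: 1 − 10^(−0.135) = 0.2672.
Incident photons needed: 1.728e-6 / 0.2672 = 6.467e-6 mol.

6.47e-6 einstein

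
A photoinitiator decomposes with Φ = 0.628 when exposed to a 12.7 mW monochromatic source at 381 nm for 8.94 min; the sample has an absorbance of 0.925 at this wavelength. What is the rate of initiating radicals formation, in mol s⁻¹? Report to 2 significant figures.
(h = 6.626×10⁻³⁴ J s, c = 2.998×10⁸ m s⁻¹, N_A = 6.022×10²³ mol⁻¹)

Photon energy at 381 nm: hc/λ = (6.626×10⁻³⁴)(2.998×10⁸)/(381×10⁻⁹) = 5.214×10⁻¹⁹ J.
Energy delivered: (12.7 mW)(536.4 s) = 6.812 J.
Photons incident: 6.812 / 5.214×10⁻¹⁹ = 1.306×10¹⁹, i.e. 1.306×10¹⁹/6.022×10²³ = 2.169×10⁻⁵ mol.
Fraction absorbed: 1 − 10^(−0.925) = 0.8811.
Photons absorbed: 0.8811 × 2.169×10⁻⁵ = 1.911×10⁻⁵ mol.
Product formed: 0.628 × 1.911×10⁻⁵ = 1.200×10⁻⁵ mol.
Rate: 1.200×10⁻⁵ / 536.4 s = 2.2×10⁻⁸ mol s⁻¹.

2.2×10⁻⁸ mol s⁻¹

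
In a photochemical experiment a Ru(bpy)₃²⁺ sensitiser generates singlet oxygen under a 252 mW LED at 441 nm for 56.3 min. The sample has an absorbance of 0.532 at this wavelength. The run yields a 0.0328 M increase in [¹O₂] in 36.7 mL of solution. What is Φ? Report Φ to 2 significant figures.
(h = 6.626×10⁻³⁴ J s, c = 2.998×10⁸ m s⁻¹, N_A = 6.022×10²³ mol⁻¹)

Φ = 0.54

Product: (0.0328 M)(0.0367 L) = 0.001204 mol.
Photon energy at 441 nm: hc/λ = (6.626×10⁻³⁴)(2.998×10⁸)/(441×10⁻⁹) = 4.504×10⁻¹⁹ J.
Energy delivered: (252 mW)(3378 s) = 851.3 J.
Photons incident: 851.3 / 4.504×10⁻¹⁹ = 1.890×10²¹, i.e. 1.890×10²¹/6.022×10²³ = 0.003138 mol.
Fraction absorbed: 1 − 10^(−0.532) = 0.7062.
Photons absorbed: 0.7062 × 0.003138 = 0.002216 mol.
Φ = 0.001204 mol / 0.002216 mol photons = 0.54.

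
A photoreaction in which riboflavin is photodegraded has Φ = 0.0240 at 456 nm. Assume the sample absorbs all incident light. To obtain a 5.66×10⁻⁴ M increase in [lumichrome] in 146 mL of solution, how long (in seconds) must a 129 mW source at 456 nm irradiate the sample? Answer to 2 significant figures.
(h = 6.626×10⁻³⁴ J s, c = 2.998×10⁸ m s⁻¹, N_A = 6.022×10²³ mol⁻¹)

Product: (5.66×10⁻⁴ M)(0.146 L) = 8.264×10⁻⁵ mol.
Photons that must be absorbed: 8.264×10⁻⁵ / 0.0240 = 0.003443 mol.
Photon energy: hc/λ = 4.356×10⁻¹⁹ J; per mole, 2.623×10⁵ J mol⁻¹.
Energy required: 0.003443 × 2.623×10⁵ = 903.1 J.
Time: 903.1 J / 0.129 W = 7000 s.

t ≈ 7000 s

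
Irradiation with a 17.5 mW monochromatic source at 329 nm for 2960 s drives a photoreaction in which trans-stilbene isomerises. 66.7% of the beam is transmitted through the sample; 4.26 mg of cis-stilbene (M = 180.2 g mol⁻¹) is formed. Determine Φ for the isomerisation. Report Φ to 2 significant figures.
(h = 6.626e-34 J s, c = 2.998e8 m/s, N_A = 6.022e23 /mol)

Product: 4.26 mg / 180.2 g mol⁻¹ = 2.364e-5 mol.
Photon energy at 329 nm: hc/λ = (6.626e-34)(2.998e8)/(329e-9) = 6.038e-19 J.
Energy delivered: (17.5 mW)(2960 s) = 51.80 J.
Photons incident: 51.80 / 6.038e-19 = 8.579e19, i.e. 8.579e19/6.022e23 = 1.425e-4 mol.
Fraction absorbed: 1 − 66.7/100 = 0.3330.
Photons absorbed: 0.3330 × 1.425e-4 = 4.745e-5 mol.
Φ = 2.364e-5 mol / 4.745e-5 mol photons = 0.50.

Φ = 0.50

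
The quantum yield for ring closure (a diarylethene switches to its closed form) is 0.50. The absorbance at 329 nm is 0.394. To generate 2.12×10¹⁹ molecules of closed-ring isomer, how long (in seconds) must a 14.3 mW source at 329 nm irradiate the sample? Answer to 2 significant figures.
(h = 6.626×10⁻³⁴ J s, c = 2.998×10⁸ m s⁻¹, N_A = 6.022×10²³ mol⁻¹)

Product: 2.12×10¹⁹ / 6.022×10²³ = 3.520×10⁻⁵ mol.
Photons that must be absorbed: 3.520×10⁻⁵ / 0.50 = 7.040×10⁻⁵ mol.
Fraction absorbed: 1 − 10^(−0.394) = 0.5964.
Incident photons needed: 7.040×10⁻⁵ / 0.5964 = 1.180×10⁻⁴ mol.
Photon energy: hc/λ = 6.038×10⁻¹⁹ J; per mole, 3.636×10⁵ J mol⁻¹.
Energy required: 1.180×10⁻⁴ × 3.636×10⁵ = 42.90 J.
Time: 42.90 J / 0.0143 W = 3000 s.

t ≈ 3000 s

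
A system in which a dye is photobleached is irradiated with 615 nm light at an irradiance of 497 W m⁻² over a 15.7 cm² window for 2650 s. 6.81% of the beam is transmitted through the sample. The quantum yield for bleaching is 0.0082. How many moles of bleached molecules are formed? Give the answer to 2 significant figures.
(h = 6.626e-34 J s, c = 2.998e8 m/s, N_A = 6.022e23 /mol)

8.1e-5 mol

Photon energy at 615 nm: hc/λ = (6.626e-34)(2.998e8)/(615e-9) = 3.230e-19 J.
Energy delivered: (497 W m⁻²)(15.7e-4 m²)(2650 s) = 2068 J.
Photons incident: 2068 / 3.230e-19 = 6.402e21, i.e. 6.402e21/6.022e23 = 0.01063 mol.
Fraction absorbed: 1 − 6.81/100 = 0.9319.
Photons absorbed: 0.9319 × 0.01063 = 0.009906 mol.
Product: Φ × n_abs = 0.0082 × 0.009906 = 8.123e-5 mol.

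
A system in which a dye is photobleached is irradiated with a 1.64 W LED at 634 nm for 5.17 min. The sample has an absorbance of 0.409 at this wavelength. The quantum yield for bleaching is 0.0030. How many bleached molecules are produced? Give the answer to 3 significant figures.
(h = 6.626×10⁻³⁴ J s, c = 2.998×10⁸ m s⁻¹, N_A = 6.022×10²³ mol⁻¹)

Photon energy at 634 nm: hc/λ = (6.626×10⁻³⁴)(2.998×10⁸)/(634×10⁻⁹) = 3.133×10⁻¹⁹ J.
Energy delivered: (1.64 W)(310.2 s) = 508.7 J.
Photons incident: 508.7 / 3.133×10⁻¹⁹ = 1.624×10²¹, i.e. 1.624×10²¹/6.022×10²³ = 0.002697 mol.
Fraction absorbed: 1 − 10^(−0.409) = 0.6101.
Photons absorbed: 0.6101 × 0.002697 = 0.001645 mol.
Product: Φ × n_abs = 0.0030 × 0.001645 = 4.935×10⁻⁶ mol.
As a count: 4.935×10⁻⁶ × 6.022×10²³ = 2.97×10¹⁸.

2.97×10¹⁸ bleached molecules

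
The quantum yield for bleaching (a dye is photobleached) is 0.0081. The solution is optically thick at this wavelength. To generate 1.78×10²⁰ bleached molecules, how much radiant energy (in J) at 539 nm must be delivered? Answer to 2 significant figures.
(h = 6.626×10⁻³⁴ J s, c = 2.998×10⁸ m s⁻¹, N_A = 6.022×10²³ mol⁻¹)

Product: 1.78×10²⁰ / 6.022×10²³ = 2.956×10⁻⁴ mol.
Photons that must be absorbed: 2.956×10⁻⁴ / 0.0081 = 0.03649 mol.
Photon energy: hc/λ = 3.685×10⁻¹⁹ J; per mole, 2.219×10⁵ J mol⁻¹.
Energy required: 0.03649 × 2.219×10⁵ = 8100 J.

8100 J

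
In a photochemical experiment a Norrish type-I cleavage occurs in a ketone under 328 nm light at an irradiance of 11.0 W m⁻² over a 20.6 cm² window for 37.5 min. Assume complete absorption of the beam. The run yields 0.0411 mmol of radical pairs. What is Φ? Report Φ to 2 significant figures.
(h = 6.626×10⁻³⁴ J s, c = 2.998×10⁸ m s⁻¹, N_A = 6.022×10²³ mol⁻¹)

Product: 0.0411 mmol = 4.11×10⁻⁵ mol.
Photon energy at 328 nm: hc/λ = (6.626×10⁻³⁴)(2.998×10⁸)/(328×10⁻⁹) = 6.056×10⁻¹⁹ J.
Energy delivered: (11.0 W m⁻²)(20.6×10⁻⁴ m²)(2250 s) = 50.99 J.
Photons incident: 50.99 / 6.056×10⁻¹⁹ = 8.420×10¹⁹, i.e. 8.420×10¹⁹/6.022×10²³ = 1.398×10⁻⁴ mol.
Φ = 4.11×10⁻⁵ mol / 1.398×10⁻⁴ mol photons = 0.29.

Φ = 0.29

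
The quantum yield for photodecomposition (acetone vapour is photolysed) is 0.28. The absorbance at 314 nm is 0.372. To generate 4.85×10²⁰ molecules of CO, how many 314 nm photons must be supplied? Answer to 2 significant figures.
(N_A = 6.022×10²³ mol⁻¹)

3.0×10²¹ photons

Product: 4.85×10²⁰ / 6.022×10²³ = 8.054×10⁻⁴ mol.
Photons that must be absorbed: 8.054×10⁻⁴ / 0.28 = 0.002876 mol.
Fraction absorbed: 1 − 10^(−0.372) = 0.5754.
Incident photons needed: 0.002876 / 0.5754 = 0.004998 mol.
Photon count: 0.004998 × 6.022×10²³ = 3.0×10²¹.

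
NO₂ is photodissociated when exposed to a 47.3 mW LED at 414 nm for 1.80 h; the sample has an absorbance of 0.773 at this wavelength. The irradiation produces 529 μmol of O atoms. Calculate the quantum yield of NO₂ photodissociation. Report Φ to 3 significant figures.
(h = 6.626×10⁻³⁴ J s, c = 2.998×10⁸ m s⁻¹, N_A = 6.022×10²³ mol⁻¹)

Product: 529 μmol = 5.29×10⁻⁴ mol.
Photon energy at 414 nm: hc/λ = (6.626×10⁻³⁴)(2.998×10⁸)/(414×10⁻⁹) = 4.798×10⁻¹⁹ J.
Energy delivered: (47.3 mW)(6480 s) = 306.5 J.
Photons incident: 306.5 / 4.798×10⁻¹⁹ = 6.388×10²⁰, i.e. 6.388×10²⁰/6.022×10²³ = 0.001061 mol.
Fraction absorbed: 1 − 10^(−0.773) = 0.8313.
Photons absorbed: 0.8313 × 0.001061 = 8.820×10⁻⁴ mol.
Φ = 5.29×10⁻⁴ mol / 8.820×10⁻⁴ mol photons = 0.600.

Φ = 0.600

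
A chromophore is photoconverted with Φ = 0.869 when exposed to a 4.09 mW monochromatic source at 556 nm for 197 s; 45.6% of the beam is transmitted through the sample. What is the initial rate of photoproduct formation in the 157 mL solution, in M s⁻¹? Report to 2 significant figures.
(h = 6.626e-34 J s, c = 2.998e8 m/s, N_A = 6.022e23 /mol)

5.7e-8 M s⁻¹

Photon energy at 556 nm: hc/λ = (6.626e-34)(2.998e8)/(556e-9) = 3.573e-19 J.
Energy delivered: (4.09 mW)(197 s) = 0.8057 J.
Photons incident: 0.8057 / 3.573e-19 = 2.255e18, i.e. 2.255e18/6.022e23 = 3.745e-6 mol.
Fraction absorbed: 1 − 45.6/100 = 0.5440.
Photons absorbed: 0.5440 × 3.745e-6 = 2.037e-6 mol.
Product formed: 0.869 × 2.037e-6 = 1.770e-6 mol.
Rate: 1.770e-6 mol / (197 s × 0.157 L) = 5.7e-8 M s⁻¹.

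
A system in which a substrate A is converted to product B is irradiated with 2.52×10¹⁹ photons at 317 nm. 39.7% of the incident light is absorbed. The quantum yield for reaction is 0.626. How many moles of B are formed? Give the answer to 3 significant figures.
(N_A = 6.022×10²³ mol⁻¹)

Moles of photons: 2.52×10¹⁹ / 6.022×10²³ = 4.185×10⁻⁵ mol.
Photons absorbed: 0.397 × 4.185×10⁻⁵ = 1.661×10⁻⁵ mol.
Product: Φ × n_abs = 0.626 × 1.661×10⁻⁵ = 1.040×10⁻⁵ mol.

1.04×10⁻⁵ mol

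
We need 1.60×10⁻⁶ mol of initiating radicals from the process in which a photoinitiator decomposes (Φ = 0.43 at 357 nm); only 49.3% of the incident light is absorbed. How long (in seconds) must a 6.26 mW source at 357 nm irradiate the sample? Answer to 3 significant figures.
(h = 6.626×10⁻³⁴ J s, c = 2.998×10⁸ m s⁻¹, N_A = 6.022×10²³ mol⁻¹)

t ≈ 404 s

Photons that must be absorbed: 1.60×10⁻⁶ / 0.43 = 3.721×10⁻⁶ mol.
Incident photons needed: 3.721×10⁻⁶ / 0.493 = 7.548×10⁻⁶ mol.
Photon energy: hc/λ = 5.564×10⁻¹⁹ J; per mole, 3.351×10⁵ J mol⁻¹.
Energy required: 7.548×10⁻⁶ × 3.351×10⁵ = 2.529 J.
Time: 2.529 J / 0.00626 W = 404 s.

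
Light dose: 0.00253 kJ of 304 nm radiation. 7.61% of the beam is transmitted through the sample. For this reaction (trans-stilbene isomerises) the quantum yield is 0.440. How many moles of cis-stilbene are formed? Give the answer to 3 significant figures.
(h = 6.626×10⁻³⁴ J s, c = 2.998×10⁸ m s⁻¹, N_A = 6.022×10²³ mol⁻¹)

2.61×10⁻⁶ mol

Photon energy at 304 nm: hc/λ = (6.626×10⁻³⁴)(2.998×10⁸)/(304×10⁻⁹) = 6.534×10⁻¹⁹ J.
Incident energy: 0.00253 kJ = 2.53 J.
Photons incident: 2.53 / 6.534×10⁻¹⁹ = 3.872×10¹⁸, i.e. 3.872×10¹⁸/6.022×10²³ = 6.430×10⁻⁶ mol.
Fraction absorbed: 1 − 7.61/100 = 0.9239.
Photons absorbed: 0.9239 × 6.430×10⁻⁶ = 5.941×10⁻⁶ mol.
Product: Φ × n_abs = 0.440 × 5.941×10⁻⁶ = 2.614×10⁻⁶ mol.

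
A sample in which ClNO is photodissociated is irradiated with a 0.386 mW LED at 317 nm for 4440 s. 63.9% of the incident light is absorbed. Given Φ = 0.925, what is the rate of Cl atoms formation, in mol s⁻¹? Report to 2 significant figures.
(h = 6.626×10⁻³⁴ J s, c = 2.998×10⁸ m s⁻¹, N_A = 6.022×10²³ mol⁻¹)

Photon energy at 317 nm: hc/λ = (6.626×10⁻³⁴)(2.998×10⁸)/(317×10⁻⁹) = 6.266×10⁻¹⁹ J.
Energy delivered: (0.386 mW)(4440 s) = 1.714 J.
Photons incident: 1.714 / 6.266×10⁻¹⁹ = 2.735×10¹⁸, i.e. 2.735×10¹⁸/6.022×10²³ = 4.542×10⁻⁶ mol.
Photons absorbed: 0.639 × 4.542×10⁻⁶ = 2.902×10⁻⁶ mol.
Product formed: 0.925 × 2.902×10⁻⁶ = 2.684×10⁻⁶ mol.
Rate: 2.684×10⁻⁶ / 4440 s = 6.0×10⁻¹⁰ mol s⁻¹.

6.0×10⁻¹⁰ mol s⁻¹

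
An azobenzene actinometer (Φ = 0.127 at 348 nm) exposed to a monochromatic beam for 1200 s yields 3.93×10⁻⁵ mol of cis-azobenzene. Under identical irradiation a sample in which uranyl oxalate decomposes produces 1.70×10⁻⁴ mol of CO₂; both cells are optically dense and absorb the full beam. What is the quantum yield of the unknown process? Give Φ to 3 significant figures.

Photons absorbed by the actinometer: 3.93×10⁻⁵ / 0.127 = 3.094×10⁻⁴ mol.
Φ(unknown) = 1.70×10⁻⁴ / 3.094×10⁻⁴ = 0.549.

Φ = 0.549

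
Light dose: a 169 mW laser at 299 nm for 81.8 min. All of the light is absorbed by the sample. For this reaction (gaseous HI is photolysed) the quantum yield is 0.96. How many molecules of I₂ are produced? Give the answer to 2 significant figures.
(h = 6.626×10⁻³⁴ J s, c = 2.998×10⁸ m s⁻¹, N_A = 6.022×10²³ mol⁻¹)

Photon energy at 299 nm: hc/λ = (6.626×10⁻³⁴)(2.998×10⁸)/(299×10⁻⁹) = 6.644×10⁻¹⁹ J.
Energy delivered: (169 mW)(4908 s) = 829.5 J.
Photons incident: 829.5 / 6.644×10⁻¹⁹ = 1.248×10²¹, i.e. 1.248×10²¹/6.022×10²³ = 0.002072 mol.
Product: Φ × n_abs = 0.96 × 0.002072 = 0.001989 mol.
As a count: 0.001989 × 6.022×10²³ = 1.2×10²¹.

1.2×10²¹ molecules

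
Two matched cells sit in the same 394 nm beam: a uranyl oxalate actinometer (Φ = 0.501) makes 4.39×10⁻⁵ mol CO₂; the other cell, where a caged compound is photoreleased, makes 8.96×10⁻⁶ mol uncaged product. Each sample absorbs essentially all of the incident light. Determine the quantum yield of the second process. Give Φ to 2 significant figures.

Photons absorbed by the actinometer: 4.39×10⁻⁵ / 0.501 = 8.762×10⁻⁵ mol.
Φ(unknown) = 8.96×10⁻⁶ / 8.762×10⁻⁵ = 0.10.

Φ = 0.10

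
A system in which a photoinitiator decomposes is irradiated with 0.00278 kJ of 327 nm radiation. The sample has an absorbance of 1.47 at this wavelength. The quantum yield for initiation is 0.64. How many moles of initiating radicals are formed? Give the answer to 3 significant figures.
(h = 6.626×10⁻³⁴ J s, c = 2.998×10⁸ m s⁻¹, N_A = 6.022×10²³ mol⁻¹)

Photon energy at 327 nm: hc/λ = (6.626×10⁻³⁴)(2.998×10⁸)/(327×10⁻⁹) = 6.075×10⁻¹⁹ J.
Incident energy: 0.00278 kJ = 2.78 J.
Photons incident: 2.78 / 6.075×10⁻¹⁹ = 4.576×10¹⁸, i.e. 4.576×10¹⁸/6.022×10²³ = 7.599×10⁻⁶ mol.
Fraction absorbed: 1 − 10^(−1.47) = 0.9661.
Photons absorbed: 0.9661 × 7.599×10⁻⁶ = 7.341×10⁻⁶ mol.
Product: Φ × n_abs = 0.64 × 7.341×10⁻⁶ = 4.698×10⁻⁶ mol.

4.70×10⁻⁶ mol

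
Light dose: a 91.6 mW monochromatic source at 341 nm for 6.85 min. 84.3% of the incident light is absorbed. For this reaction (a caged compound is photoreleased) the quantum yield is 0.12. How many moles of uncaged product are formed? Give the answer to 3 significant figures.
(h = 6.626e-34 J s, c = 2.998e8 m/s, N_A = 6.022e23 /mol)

1.09e-5 mol

Photon energy at 341 nm: hc/λ = (6.626e-34)(2.998e8)/(341e-9) = 5.825e-19 J.
Energy delivered: (91.6 mW)(411 s) = 37.65 J.
Photons incident: 37.65 / 5.825e-19 = 6.464e19, i.e. 6.464e19/6.022e23 = 1.073e-4 mol.
Photons absorbed: 0.843 × 1.073e-4 = 9.045e-5 mol.
Product: Φ × n_abs = 0.12 × 9.045e-5 = 1.085e-5 mol.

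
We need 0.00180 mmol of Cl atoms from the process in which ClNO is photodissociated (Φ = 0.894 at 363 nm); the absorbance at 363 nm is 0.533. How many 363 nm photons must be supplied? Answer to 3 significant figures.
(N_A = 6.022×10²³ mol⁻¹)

Product: 0.00180 mmol = 1.80×10⁻⁶ mol.
Photons that must be absorbed: 1.80×10⁻⁶ / 0.894 = 2.013×10⁻⁶ mol.
Fraction absorbed: 1 − 10^(−0.533) = 0.7069.
Incident photons needed: 2.013×10⁻⁶ / 0.7069 = 2.848×10⁻⁶ mol.
Photon count: 2.848×10⁻⁶ × 6.022×10²³ = 1.72×10¹⁸.

1.72×10¹⁸ photons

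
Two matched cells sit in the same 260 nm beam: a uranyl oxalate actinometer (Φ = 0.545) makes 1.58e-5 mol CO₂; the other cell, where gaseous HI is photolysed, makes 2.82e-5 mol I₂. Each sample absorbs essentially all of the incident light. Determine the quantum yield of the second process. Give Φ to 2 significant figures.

Φ = 0.97

Photons absorbed by the actinometer: 1.58e-5 / 0.545 = 2.899e-5 mol.
Φ(unknown) = 2.82e-5 / 2.899e-5 = 0.97.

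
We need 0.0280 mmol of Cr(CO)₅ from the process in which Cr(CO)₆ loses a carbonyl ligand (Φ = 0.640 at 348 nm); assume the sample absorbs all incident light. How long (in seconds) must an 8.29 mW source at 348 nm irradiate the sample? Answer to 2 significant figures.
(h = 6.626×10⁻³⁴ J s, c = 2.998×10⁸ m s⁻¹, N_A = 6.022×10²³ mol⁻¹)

t ≈ 1800 s

Product: 0.0280 mmol = 2.80×10⁻⁵ mol.
Photons that must be absorbed: 2.80×10⁻⁵ / 0.640 = 4.375×10⁻⁵ mol.
Photon energy: hc/λ = 5.708×10⁻¹⁹ J; per mole, 3.437×10⁵ J mol⁻¹.
Energy required: 4.375×10⁻⁵ × 3.437×10⁵ = 15.04 J.
Time: 15.04 J / 0.00829 W = 1800 s.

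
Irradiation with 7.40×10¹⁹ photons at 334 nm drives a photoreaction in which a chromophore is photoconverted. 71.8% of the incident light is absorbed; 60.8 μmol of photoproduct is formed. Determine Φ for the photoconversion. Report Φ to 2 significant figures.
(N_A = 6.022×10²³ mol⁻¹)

Product: 60.8 μmol = 6.08×10⁻⁵ mol.
Moles of photons: 7.40×10¹⁹ / 6.022×10²³ = 1.229×10⁻⁴ mol.
Photons absorbed: 0.718 × 1.229×10⁻⁴ = 8.824×10⁻⁵ mol.
Φ = 6.08×10⁻⁵ mol / 8.824×10⁻⁵ mol photons = 0.69.

Φ = 0.69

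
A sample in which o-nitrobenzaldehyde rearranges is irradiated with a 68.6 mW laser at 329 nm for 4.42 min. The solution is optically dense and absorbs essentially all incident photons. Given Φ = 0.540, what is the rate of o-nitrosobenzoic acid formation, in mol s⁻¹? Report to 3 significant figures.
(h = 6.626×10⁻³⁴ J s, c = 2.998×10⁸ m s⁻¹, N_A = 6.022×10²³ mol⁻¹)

Photon energy at 329 nm: hc/λ = (6.626×10⁻³⁴)(2.998×10⁸)/(329×10⁻⁹) = 6.038×10⁻¹⁹ J.
Energy delivered: (68.6 mW)(265.2 s) = 18.19 J.
Photons incident: 18.19 / 6.038×10⁻¹⁹ = 3.013×10¹⁹, i.e. 3.013×10¹⁹/6.022×10²³ = 5.003×10⁻⁵ mol.
Product formed: 0.540 × 5.003×10⁻⁵ = 2.702×10⁻⁵ mol.
Rate: 2.702×10⁻⁵ / 265.2 s = 1.02×10⁻⁷ mol s⁻¹.

1.02×10⁻⁷ mol s⁻¹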